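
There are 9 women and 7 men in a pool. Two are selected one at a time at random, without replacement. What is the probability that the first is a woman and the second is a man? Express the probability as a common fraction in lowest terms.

Multiply the conditional probabilities at each draw: 9/16 · 7/15 = 63/240 = 21/80.

21/80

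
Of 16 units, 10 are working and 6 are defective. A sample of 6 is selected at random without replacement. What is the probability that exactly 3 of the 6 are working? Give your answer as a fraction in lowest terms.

300/1001

Total number of selections: C(16,6) = 8008.
Selections with exactly 3 working: choose 3 of the 10 working and 3 of the 6 defective, C(10,3)·C(6,3) = 120·20 = 2400.
Probability = 2400/8008 = 300/1001.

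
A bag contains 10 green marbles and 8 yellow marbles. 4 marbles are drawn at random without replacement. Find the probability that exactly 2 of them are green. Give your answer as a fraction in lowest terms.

Total number of selections: C(18,4) = 3060.
Selections with exactly 2 green: choose 2 of the 10 green and 2 of the 8 yellow, C(10,2)·C(8,2) = 45·28 = 1260.
Probability = 1260/3060 = 7/17.

7/17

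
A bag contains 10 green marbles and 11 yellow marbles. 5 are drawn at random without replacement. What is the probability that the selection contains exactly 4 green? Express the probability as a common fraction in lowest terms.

110/969

There are C(21,5) = 20349 ways to choose 5 from 21.
Selections with exactly 4 green: choose 4 of the 10 green and 1 of the 11 yellow, C(10,4)·C(11,1) = 210·11 = 2310.
Probability = 2310/20349 = 110/969.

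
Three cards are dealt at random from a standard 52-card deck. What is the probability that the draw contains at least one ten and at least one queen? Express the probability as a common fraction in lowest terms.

188/5525

There are C(52,3) = 22100 possible draws.
By inclusion-exclusion on the complements, draws missing all tens or all queens: C(48,3) + C(48,3) − C(44,3) = 17296 + 17296 − 13244 = 21348.
So draws with at least one of each: 22100 − 21348 = 752, probability 752/22100 = 188/5525.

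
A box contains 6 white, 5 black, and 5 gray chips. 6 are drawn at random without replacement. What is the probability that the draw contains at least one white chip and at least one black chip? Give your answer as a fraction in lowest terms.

There are C(16,6) = 8008 possible draws.
By inclusion-exclusion on the complements, draws missing all white or all black: C(10,6) + C(11,6) − C(5,6) = 210 + 462 − 0 = 672.
So draws with at least one of each: 8008 − 672 = 7336, probability 7336/8008 = 131/143.

131/143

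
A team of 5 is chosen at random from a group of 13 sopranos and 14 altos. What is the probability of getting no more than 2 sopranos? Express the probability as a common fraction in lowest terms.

Total selections: C(27,5) = 80730.
Favorable selections (no more than 2 sopranos): C(13,0)·C(14,5) + C(13,1)·C(14,4) + C(13,2)·C(14,3) = 2002 + 13013 + 28392 = 43407.
Probability = 43407/80730 = 371/690.

371/690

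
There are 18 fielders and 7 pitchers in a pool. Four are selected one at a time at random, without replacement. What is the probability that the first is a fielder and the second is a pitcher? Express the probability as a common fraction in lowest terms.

21/100

Multiply the conditional probabilities at each draw: 18/25 · 7/24 = 126/600 = 21/100.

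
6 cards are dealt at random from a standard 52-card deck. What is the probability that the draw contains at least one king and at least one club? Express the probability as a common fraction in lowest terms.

6772177/20358520

There are C(52,6) = 20358520 possible draws.
By inclusion-exclusion on the complements, draws missing all kings or all clubs: C(48,6) + C(39,6) − C(36,6) = 12271512 + 3262623 − 1947792 = 13586343.
So draws with at least one of each: 20358520 − 13586343 = 6772177, probability 6772177/20358520.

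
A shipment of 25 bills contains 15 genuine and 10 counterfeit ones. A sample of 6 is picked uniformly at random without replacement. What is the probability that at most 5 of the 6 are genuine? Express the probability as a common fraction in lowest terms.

447/460

There are C(25,6) = 177100 ways to choose the 6.
Favorable selections (at most 5 genuine): C(15,0)·C(10,6) + C(15,1)·C(10,5) + C(15,2)·C(10,4) + C(15,3)·C(10,3) + C(15,4)·C(10,2) + C(15,5)·C(10,1) = 210 + 3780 + 22050 + 54600 + 61425 + 30030 = 172095.
Probability = 172095/177100 = 447/460.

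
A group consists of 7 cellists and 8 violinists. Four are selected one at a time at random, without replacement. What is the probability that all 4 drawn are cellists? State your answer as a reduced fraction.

1/39

Multiply the conditional probabilities at each draw: 7/15 · 6/14 · 5/13 · 4/12 = 840/32760 = 1/39.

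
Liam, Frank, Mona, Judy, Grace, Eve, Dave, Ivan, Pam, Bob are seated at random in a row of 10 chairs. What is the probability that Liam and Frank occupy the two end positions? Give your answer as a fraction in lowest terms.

There are 10! = 3628800 arrangements.
Place Liam and Frank at the ends in 2 ways, arrange the remaining 8 in 8! = 40320 ways: 2·40320 = 80640.
Probability = 80640/3628800 = 1/45.

1/45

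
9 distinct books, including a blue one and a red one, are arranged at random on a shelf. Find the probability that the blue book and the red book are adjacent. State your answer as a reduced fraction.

2/9

There are 9! = 362880 arrangements.
Treat the blue book and the red book as a block: 8! arrangements of the blocks × 2 orders within the block = 2·40320 = 80640.
Probability = 80640/362880 = 2/9.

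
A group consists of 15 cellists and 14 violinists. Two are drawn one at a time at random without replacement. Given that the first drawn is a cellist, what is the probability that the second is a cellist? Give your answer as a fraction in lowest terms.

After removing one cellist, 28 remain: 14 cellists and 14 violinists.
So the probability the next is a cellist is 14/28 = 1/2.

1/2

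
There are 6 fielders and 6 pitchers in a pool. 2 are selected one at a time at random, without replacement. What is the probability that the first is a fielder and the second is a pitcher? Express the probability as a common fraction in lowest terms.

3/11

Multiply the conditional probabilities at each draw: 6/12 · 6/11 = 36/132 = 3/11.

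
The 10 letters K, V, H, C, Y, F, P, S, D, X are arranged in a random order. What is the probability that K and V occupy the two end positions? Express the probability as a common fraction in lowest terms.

1/45

There are 10! = 3628800 arrangements.
Place K and V at the ends in 2 ways, arrange the remaining 8 in 8! = 40320 ways: 2·40320 = 80640.
Probability = 80640/3628800 = 1/45.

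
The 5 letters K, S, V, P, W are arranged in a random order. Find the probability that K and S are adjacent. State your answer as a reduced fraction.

There are 5! = 120 arrangements.
Treat K and S as a block: 4! arrangements of the blocks × 2 orders within the block = 2·24 = 48.
Probability = 48/120 = 2/5.

2/5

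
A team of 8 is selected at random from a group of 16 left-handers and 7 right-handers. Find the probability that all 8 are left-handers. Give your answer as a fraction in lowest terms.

195/7429

There are C(23,8) = 490314 possible selections.
Selections with all left-handers: C(16,8) = 12870.
Probability = 12870/490314 = 195/7429.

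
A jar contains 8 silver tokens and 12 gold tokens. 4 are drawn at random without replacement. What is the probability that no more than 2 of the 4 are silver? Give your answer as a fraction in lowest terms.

There are C(20,4) = 4845 ways to choose the 4.
Count the complement (more than 2 silver): C(8,3)·C(12,1) + C(8,4)·C(12,0) = 672 + 70 = 742.
Probability = 1 − 742/4845 = 4103/4845.

4103/4845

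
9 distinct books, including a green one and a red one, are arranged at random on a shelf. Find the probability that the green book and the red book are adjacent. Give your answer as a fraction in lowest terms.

2/9

There are 9! = 362880 arrangements.
Treat the green book and the red book as a block: 8! arrangements of the blocks × 2 orders within the block = 2·40320 = 80640.
Probability = 80640/362880 = 2/9.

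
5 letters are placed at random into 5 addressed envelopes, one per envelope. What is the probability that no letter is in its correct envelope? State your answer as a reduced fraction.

11/30

There are 5! = 120 assignments.
By inclusion-exclusion, assignments with no fixed points: C(5,0)·5! − C(5,1)·4! + C(5,2)·3! − C(5,3)·2! + C(5,4)·1! − C(5,5)·0! = 44.
Probability = 44/120 = 11/30.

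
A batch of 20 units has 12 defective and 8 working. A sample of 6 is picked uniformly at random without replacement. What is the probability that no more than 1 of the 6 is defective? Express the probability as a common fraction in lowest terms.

Total selections: C(20,6) = 38760.
Favorable selections (no more than 1 defective): C(12,0)·C(8,6) + C(12,1)·C(8,5) = 28 + 672 = 700.
Probability = 700/38760 = 35/1938.

35/1938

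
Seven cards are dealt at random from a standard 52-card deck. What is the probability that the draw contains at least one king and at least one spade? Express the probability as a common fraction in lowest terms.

53122231/133784560

There are C(52,7) = 133784560 possible draws.
By inclusion-exclusion on the complements, draws missing all kings or all spades: C(48,7) + C(39,7) − C(36,7) = 73629072 + 15380937 − 8347680 = 80662329.
So draws with at least one of each: 133784560 − 80662329 = 53122231, probability 53122231/133784560.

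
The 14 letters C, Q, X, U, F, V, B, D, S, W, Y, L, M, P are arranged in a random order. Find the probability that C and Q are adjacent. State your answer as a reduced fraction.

There are 14! = 87178291200 arrangements.
Treat C and Q as a block: 13! arrangements of the blocks × 2 orders within the block = 2·6227020800 = 12454041600.
Probability = 12454041600/87178291200 = 1/7.

1/7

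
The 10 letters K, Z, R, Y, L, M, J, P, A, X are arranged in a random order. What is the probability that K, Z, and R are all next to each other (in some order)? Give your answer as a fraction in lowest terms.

1/15

There are 10! = 3628800 arrangements.
Treat the three as one block: 8! placements × 3! orders within the block = 40320·6 = 241920.
Probability = 241920/3628800 = 1/15.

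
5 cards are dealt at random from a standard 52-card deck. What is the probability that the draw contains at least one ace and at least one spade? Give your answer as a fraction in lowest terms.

There are C(52,5) = 2598960 possible draws.
By inclusion-exclusion on the complements, draws missing all aces or all spades: C(48,5) + C(39,5) − C(36,5) = 1712304 + 575757 − 376992 = 1911069.
So draws with at least one of each: 2598960 − 1911069 = 687891, probability 687891/2598960 = 229297/866320.

229297/866320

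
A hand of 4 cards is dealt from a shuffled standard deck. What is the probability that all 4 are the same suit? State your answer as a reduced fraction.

There are C(52,4) = 270725 possible 4-card hands.
Hands of one suit: 4 suits × C(13,4) = 4·715 = 2860.
Probability = 2860/270725 = 44/4165.

44/4165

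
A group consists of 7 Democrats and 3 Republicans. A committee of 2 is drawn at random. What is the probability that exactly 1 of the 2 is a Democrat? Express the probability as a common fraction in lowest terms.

The sample space is all 2-subsets of the 10: C(10,2) = 45.
Selections with exactly 1 Democrat: choose 1 of the 7 Democrats and 1 of the 3 Republicans, C(7,1)·C(3,1) = 7·3 = 21.
Probability = 21/45 = 7/15.

7/15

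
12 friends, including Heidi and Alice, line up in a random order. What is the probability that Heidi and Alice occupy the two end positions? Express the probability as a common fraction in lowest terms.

1/66

There are 12! = 479001600 arrangements.
Place Heidi and Alice at the ends in 2 ways, arrange the remaining 10 in 10! = 3628800 ways: 2·3628800 = 7257600.
Probability = 7257600/479001600 = 1/66.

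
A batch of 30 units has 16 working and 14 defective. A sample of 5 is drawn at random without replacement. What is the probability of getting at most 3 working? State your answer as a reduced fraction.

Total selections: C(30,5) = 142506.
Count the complement (more than 3 working): C(16,4)·C(14,1) + C(16,5)·C(14,0) = 25480 + 4368 = 29848.
Probability = 1 − 29848/142506 = 112658/142506 = 619/783.

619/783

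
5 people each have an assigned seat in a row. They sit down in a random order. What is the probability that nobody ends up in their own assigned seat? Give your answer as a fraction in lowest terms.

11/30

There are 5! = 120 seatings.
By inclusion-exclusion, seatings with no fixed points: C(5,0)·5! − C(5,1)·4! + C(5,2)·3! − C(5,3)·2! + C(5,4)·1! − C(5,5)·0! = 44.
Probability = 44/120 = 11/30.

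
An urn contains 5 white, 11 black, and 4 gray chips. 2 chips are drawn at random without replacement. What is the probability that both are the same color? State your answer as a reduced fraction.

71/190

There are C(20,2) = 190 ways to draw 2 chips.
All same color: C(5,2) + C(11,2) + C(4,2) = 10 + 55 + 6 = 71.
Probability = 71/190.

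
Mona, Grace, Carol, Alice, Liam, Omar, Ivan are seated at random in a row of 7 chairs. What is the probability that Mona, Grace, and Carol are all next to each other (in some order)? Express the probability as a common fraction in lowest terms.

There are 7! = 5040 arrangements.
Treat the three as one block: 5! placements × 3! orders within the block = 120·6 = 720.
Probability = 720/5040 = 1/7.

1/7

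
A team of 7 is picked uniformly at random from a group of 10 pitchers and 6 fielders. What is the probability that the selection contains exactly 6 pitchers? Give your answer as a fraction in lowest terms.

The sample space is all 7-subsets of the 16: C(16,7) = 11440.
Selections with exactly 6 pitchers: choose 6 of the 10 pitchers and 1 of the 6 fielders, C(10,6)·C(6,1) = 210·6 = 1260.
Probability = 1260/11440 = 63/572.

63/572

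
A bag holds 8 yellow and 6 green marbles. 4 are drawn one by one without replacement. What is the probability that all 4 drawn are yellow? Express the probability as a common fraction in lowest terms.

10/143

Multiply the conditional probabilities at each draw: 8/14 · 7/13 · 6/12 · 5/11 = 1680/24024 = 10/143.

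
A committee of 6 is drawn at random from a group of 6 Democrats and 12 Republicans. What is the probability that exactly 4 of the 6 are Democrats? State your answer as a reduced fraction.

165/3094

Total number of selections: C(18,6) = 18564.
Selections with exactly 4 Democrats: choose 4 of the 6 Democrats and 2 of the 12 Republicans, C(6,4)·C(12,2) = 15·66 = 990.
Probability = 990/18564 = 165/3094.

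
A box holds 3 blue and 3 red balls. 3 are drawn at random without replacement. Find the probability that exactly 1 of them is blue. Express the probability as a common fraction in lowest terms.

Total number of selections: C(6,3) = 20.
Selections with exactly 1 blue: choose 1 of the 3 blue and 2 of the 3 red, C(3,1)·C(3,2) = 3·3 = 9.
Probability = 9/20.

9/20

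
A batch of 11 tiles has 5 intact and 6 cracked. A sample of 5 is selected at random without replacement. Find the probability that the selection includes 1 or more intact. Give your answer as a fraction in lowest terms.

76/77

There are C(11,5) = 462 ways to choose the 5.
The complement is all 5 are cracked: C(6,5) = 6.
Probability = 1 − 6/462 = 456/462 = 76/77.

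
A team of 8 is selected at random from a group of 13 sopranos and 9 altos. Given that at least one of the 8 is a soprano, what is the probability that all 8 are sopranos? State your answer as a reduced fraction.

11/2733

Work in counts. Selections with at least one soprano: C(22,8) − C(9,8) = 319770 − 9 = 319761.
Of those, selections where all 8 are sopranos: C(13,8) = 1287.
Conditional probability = 1287/319761 = 11/2733.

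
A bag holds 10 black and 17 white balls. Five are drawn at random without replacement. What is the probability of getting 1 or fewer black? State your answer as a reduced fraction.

1666/4485

Total selections: C(27,5) = 80730.
Favorable selections (1 or fewer black): C(10,0)·C(17,5) + C(10,1)·C(17,4) = 6188 + 23800 = 29988.
Probability = 29988/80730 = 1666/4485.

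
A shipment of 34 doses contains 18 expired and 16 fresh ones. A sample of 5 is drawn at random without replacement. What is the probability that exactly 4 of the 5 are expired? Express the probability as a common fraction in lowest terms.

The sample space is all 5-subsets of the 34: C(34,5) = 278256.
Selections with exactly 4 expired: choose 4 of the 18 expired and 1 of the 16 fresh, C(18,4)·C(16,1) = 3060·16 = 48960.
Probability = 48960/278256 = 60/341.

60/341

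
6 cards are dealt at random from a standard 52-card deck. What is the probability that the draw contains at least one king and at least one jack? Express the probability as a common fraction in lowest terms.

There are C(52,6) = 20358520 possible draws.
By inclusion-exclusion on the complements, draws missing all kings or all jacks: C(48,6) + C(48,6) − C(44,6) = 12271512 + 12271512 − 7059052 = 17483972.
So draws with at least one of each: 20358520 − 17483972 = 2874548, probability 2874548/20358520 = 718637/5089630.

718637/5089630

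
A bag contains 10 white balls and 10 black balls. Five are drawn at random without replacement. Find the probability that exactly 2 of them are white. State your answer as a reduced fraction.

225/646

The sample space is all 5-subsets of the 20: C(20,5) = 15504.
Selections with exactly 2 white: choose 2 of the 10 white and 3 of the 10 black, C(10,2)·C(10,3) = 45·120 = 5400.
Probability = 5400/15504 = 225/646.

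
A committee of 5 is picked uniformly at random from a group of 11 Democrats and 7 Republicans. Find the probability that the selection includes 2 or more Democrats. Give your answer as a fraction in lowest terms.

583/612

Total selections: C(18,5) = 8568.
Favorable selections (2 or more Democrats): C(11,2)·C(7,3) + C(11,3)·C(7,2) + C(11,4)·C(7,1) + C(11,5)·C(7,0) = 1925 + 3465 + 2310 + 462 = 8162.
Probability = 8162/8568 = 583/612.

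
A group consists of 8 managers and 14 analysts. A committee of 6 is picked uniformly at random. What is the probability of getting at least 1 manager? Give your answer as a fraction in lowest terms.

There are C(22,6) = 74613 ways to choose the 6.
The complement is all 6 are analysts: C(14,6) = 3003.
Probability = 1 − 3003/74613 = 71610/74613 = 310/323.

310/323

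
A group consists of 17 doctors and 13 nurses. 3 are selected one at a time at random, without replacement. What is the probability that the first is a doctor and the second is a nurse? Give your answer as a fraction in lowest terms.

221/870

Multiply the conditional probabilities at each draw: 17/30 · 13/29 = 221/870.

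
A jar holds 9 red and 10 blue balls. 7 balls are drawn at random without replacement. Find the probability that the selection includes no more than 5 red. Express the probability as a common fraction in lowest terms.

There are C(19,7) = 50388 ways to choose the 7.
Count the complement (more than 5 red): C(9,6)·C(10,1) + C(9,7)·C(10,0) = 840 + 36 = 876.
Probability = 1 − 876/50388 = 49512/50388 = 4126/4199.

4126/4199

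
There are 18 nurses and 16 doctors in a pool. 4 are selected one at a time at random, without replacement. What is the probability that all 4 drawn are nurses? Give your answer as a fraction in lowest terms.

Multiply the conditional probabilities at each draw: 18/34 · 17/33 · 16/32 · 15/31 = 73440/1113024 = 45/682.

45/682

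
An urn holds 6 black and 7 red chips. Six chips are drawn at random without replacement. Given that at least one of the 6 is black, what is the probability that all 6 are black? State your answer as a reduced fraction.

Work in counts. Selections with at least one black: C(13,6) − C(7,6) = 1716 − 7 = 1709.
Of those, selections where all 6 are black: C(6,6) = 1.
Conditional probability = 1/1709.

1/1709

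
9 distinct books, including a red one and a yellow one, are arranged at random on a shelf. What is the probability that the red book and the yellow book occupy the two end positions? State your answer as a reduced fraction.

There are 9! = 362880 arrangements.
Place the red book and the yellow book at the ends in 2 ways, arrange the remaining 7 in 7! = 5040 ways: 2·5040 = 10080.
Probability = 10080/362880 = 1/36.

1/36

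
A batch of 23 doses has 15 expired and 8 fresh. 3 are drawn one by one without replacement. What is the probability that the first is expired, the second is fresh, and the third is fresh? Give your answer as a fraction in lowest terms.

20/253

Multiply the conditional probabilities at each draw: 15/23 · 8/22 · 7/21 = 840/10626 = 20/253.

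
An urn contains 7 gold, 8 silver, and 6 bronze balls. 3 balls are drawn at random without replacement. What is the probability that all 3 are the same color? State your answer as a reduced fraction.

There are C(21,3) = 1330 ways to draw 3 balls.
All same color: C(7,3) + C(8,3) + C(6,3) = 35 + 56 + 20 = 111.
Probability = 111/1330.

111/1330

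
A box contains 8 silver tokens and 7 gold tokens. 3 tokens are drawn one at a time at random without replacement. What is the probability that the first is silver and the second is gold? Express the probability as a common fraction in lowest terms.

Multiply the conditional probabilities at each draw: 8/15 · 7/14 = 56/210 = 4/15.

4/15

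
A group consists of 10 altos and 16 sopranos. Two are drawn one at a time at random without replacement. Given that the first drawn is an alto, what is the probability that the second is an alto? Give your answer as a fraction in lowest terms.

After removing one alto, 25 remain: 9 altos and 16 sopranos.
So the probability the next is an alto is 9/25.

9/25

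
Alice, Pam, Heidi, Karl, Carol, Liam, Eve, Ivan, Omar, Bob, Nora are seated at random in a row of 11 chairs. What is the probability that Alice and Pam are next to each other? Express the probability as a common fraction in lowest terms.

There are 11! = 39916800 arrangements.
Treat Alice and Pam as a block: 10! arrangements of the blocks × 2 orders within the block = 2·3628800 = 7257600.
Probability = 7257600/39916800 = 2/11.

2/11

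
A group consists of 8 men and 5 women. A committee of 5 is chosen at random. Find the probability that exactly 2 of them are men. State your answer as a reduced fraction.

Total number of selections: C(13,5) = 1287.
Selections with exactly 2 men: choose 2 of the 8 men and 3 of the 5 women, C(8,2)·C(5,3) = 28·10 = 280.
Probability = 280/1287.

280/1287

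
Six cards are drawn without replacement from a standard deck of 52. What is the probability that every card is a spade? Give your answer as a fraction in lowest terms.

33/391510

There are C(52,6) = 20358520 possible 6-card hands.
Hands that are all spades: C(13,6) = 1716.
Probability = 1716/20358520 = 33/391510.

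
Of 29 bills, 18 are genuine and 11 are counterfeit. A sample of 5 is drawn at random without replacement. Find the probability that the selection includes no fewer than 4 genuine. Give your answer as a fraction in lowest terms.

4692/13195

Total selections: C(29,5) = 118755.
Favorable selections (no fewer than 4 genuine): C(18,4)·C(11,1) + C(18,5)·C(11,0) = 33660 + 8568 = 42228.
Probability = 42228/118755 = 4692/13195.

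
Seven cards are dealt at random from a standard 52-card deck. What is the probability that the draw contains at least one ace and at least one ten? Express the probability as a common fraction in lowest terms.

There are C(52,7) = 133784560 possible draws.
By inclusion-exclusion on the complements, draws missing all aces or all tens: C(48,7) + C(48,7) − C(44,7) = 73629072 + 73629072 − 38320568 = 108937576.
So draws with at least one of each: 133784560 − 108937576 = 24846984, probability 24846984/133784560 = 3105873/16723070.

3105873/16723070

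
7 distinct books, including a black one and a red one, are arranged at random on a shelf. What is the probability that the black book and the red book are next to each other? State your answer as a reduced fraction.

2/7

There are 7! = 5040 arrangements.
Treat the black book and the red book as a block: 6! arrangements of the blocks × 2 orders within the block = 2·720 = 1440.
Probability = 1440/5040 = 2/7.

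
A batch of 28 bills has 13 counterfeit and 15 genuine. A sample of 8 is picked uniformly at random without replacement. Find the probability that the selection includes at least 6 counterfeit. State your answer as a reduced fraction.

1/15

Total selections: C(28,8) = 3108105.
Favorable selections (at least 6 counterfeit): C(13,6)·C(15,2) + C(13,7)·C(15,1) + C(13,8)·C(15,0) = 180180 + 25740 + 1287 = 207207.
Probability = 207207/3108105 = 1/15.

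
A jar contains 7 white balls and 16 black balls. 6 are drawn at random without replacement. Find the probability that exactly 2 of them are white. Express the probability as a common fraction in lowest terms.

1820/4807

There are C(23,6) = 100947 ways to choose 6 from 23.
Selections with exactly 2 white: choose 2 of the 7 white and 4 of the 16 black, C(7,2)·C(16,4) = 21·1820 = 38220.
Probability = 38220/100947 = 1820/4807.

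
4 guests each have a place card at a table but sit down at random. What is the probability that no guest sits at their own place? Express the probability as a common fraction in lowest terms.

3/8

There are 4! = 24 seatings.
By inclusion-exclusion, seatings with no fixed points: C(4,0)·4! − C(4,1)·3! + C(4,2)·2! − C(4,3)·1! + C(4,4)·0! = 9.
Probability = 9/24 = 3/8.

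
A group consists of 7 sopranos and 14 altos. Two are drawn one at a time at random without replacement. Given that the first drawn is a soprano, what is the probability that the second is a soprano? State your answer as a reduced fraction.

After removing one soprano, 20 remain: 6 sopranos and 14 altos.
So the probability the next is a soprano is 6/20 = 3/10.

3/10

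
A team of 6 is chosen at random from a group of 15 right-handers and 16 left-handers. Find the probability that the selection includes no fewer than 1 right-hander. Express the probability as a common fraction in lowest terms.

8003/8091

There are C(31,6) = 736281 ways to choose the 6.
The complement is all 6 are left-handers: C(16,6) = 8008.
Probability = 1 − 8008/736281 = 728273/736281 = 8003/8091.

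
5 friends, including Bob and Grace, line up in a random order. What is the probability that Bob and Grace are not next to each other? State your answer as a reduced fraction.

3/5

There are 5! = 120 arrangements.
Arrangements with Bob and Grace adjacent: 2·4! = 48.
So not adjacent: 120 − 48 = 72, probability 72/120 = 3/5.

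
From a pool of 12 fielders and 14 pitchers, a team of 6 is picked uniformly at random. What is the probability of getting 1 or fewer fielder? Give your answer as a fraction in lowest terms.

27/230

There are C(26,6) = 230230 ways to choose the 6.
Favorable selections (1 or fewer fielder): C(12,0)·C(14,6) + C(12,1)·C(14,5) = 3003 + 24024 = 27027.
Probability = 27027/230230 = 27/230.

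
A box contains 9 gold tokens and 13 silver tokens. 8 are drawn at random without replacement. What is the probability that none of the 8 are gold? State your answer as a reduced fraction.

13/3230

There are C(22,8) = 319770 possible selections.
Selections with no gold (all silver): C(13,8) = 1287.
Probability = 1287/319770 = 13/3230.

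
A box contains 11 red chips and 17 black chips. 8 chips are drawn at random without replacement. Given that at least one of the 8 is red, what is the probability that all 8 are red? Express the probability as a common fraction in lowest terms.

3/56069

Work in counts. Selections with at least one red: C(28,8) − C(17,8) = 3108105 − 24310 = 3083795.
Of those, selections where all 8 are red: C(11,8) = 165.
Conditional probability = 165/3083795 = 3/56069.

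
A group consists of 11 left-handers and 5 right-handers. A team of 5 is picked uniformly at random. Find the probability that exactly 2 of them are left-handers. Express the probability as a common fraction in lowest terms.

The sample space is all 5-subsets of the 16: C(16,5) = 4368.
Selections with exactly 2 left-handers: choose 2 of the 11 left-handers and 3 of the 5 right-handers, C(11,2)·C(5,3) = 55·10 = 550.
Probability = 550/4368 = 275/2184.

275/2184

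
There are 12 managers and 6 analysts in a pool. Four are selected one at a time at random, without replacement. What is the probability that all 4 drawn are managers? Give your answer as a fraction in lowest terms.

Multiply the conditional probabilities at each draw: 12/18 · 11/17 · 10/16 · 9/15 = 11880/73440 = 11/68.

11/68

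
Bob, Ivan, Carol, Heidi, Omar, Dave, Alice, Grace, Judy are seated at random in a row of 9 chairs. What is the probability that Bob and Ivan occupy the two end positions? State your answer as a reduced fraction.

There are 9! = 362880 arrangements.
Place Bob and Ivan at the ends in 2 ways, arrange the remaining 7 in 7! = 5040 ways: 2·5040 = 10080.
Probability = 10080/362880 = 1/36.

1/36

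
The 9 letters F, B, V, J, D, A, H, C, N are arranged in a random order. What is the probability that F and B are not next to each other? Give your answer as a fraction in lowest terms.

There are 9! = 362880 arrangements.
Arrangements with F and B adjacent: 2·8! = 80640.
So not adjacent: 362880 − 80640 = 282240, probability 282240/362880 = 7/9.

7/9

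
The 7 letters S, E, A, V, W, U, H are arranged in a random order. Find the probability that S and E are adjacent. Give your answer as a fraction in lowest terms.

2/7

There are 7! = 5040 arrangements.
Treat S and E as a block: 6! arrangements of the blocks × 2 orders within the block = 2·720 = 1440.
Probability = 1440/5040 = 2/7.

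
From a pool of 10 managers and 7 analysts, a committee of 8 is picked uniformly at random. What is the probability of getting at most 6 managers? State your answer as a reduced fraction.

4685/4862

Total selections: C(17,8) = 24310.
Count the complement (more than 6 managers): C(10,7)·C(7,1) + C(10,8)·C(7,0) = 840 + 45 = 885.
Probability = 1 − 885/24310 = 23425/24310 = 4685/4862.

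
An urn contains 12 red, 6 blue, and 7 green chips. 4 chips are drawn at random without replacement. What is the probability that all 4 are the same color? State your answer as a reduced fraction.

There are C(25,4) = 12650 ways to draw 4 chips.
All same color: C(12,4) + C(6,4) + C(7,4) = 495 + 15 + 35 = 545.
Probability = 545/12650 = 109/2530.

109/2530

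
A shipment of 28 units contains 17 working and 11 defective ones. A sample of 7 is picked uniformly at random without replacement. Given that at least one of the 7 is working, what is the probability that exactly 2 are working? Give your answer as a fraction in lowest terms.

56/1055

Work in counts. Selections with at least one working: C(28,7) − C(11,7) = 1184040 − 330 = 1183710.
Of those, selections where exactly 2 are working: C(17,2)·C(11,5) = 136·462 = 62832.
Conditional probability = 62832/1183710 = 56/1055.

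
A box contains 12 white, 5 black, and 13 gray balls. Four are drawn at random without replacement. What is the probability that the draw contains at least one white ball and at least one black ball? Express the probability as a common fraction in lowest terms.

2482/5481

There are C(30,4) = 27405 possible draws.
By inclusion-exclusion on the complements, draws missing all white or all black: C(18,4) + C(25,4) − C(13,4) = 3060 + 12650 − 715 = 14995.
So draws with at least one of each: 27405 − 14995 = 12410, probability 12410/27405 = 2482/5481.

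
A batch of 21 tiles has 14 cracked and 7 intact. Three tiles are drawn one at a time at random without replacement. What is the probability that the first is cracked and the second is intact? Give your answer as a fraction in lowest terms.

7/30

Multiply the conditional probabilities at each draw: 14/21 · 7/20 = 98/420 = 7/30.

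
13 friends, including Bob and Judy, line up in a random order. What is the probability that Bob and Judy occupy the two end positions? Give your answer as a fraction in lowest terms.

1/78

There are 13! = 6227020800 arrangements.
Place Bob and Judy at the ends in 2 ways, arrange the remaining 11 in 11! = 39916800 ways: 2·39916800 = 79833600.
Probability = 79833600/6227020800 = 1/78.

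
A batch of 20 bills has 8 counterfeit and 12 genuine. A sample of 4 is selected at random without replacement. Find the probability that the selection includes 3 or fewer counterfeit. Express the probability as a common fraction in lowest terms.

955/969

Total selections: C(20,4) = 4845.
The complement is exactly 4 counterfeit: C(8,4)·C(12,0) = 70.
Probability = 1 − 70/4845 = 4775/4845 = 955/969.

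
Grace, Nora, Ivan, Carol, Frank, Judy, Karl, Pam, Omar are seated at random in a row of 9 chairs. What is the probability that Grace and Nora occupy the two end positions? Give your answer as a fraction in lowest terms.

1/36

There are 9! = 362880 arrangements.
Place Grace and Nora at the ends in 2 ways, arrange the remaining 7 in 7! = 5040 ways: 2·5040 = 10080.
Probability = 10080/362880 = 1/36.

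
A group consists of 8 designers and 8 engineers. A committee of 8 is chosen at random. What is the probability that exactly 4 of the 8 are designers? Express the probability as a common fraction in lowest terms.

Total number of selections: C(16,8) = 12870.
Selections with exactly 4 designers: choose 4 of the 8 designers and 4 of the 8 engineers, C(8,4)·C(8,4) = 70·70 = 4900.
Probability = 4900/12870 = 490/1287.

490/1287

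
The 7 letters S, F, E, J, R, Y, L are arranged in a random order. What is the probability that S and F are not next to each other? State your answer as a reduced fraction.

5/7

There are 7! = 5040 arrangements.
Arrangements with S and F adjacent: 2·6! = 1440.
So not adjacent: 5040 − 1440 = 3600, probability 3600/5040 = 5/7.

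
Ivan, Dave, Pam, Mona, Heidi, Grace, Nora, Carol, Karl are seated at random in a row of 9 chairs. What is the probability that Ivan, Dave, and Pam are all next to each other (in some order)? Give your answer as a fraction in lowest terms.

There are 9! = 362880 arrangements.
Treat the three as one block: 7! placements × 3! orders within the block = 5040·6 = 30240.
Probability = 30240/362880 = 1/12.

1/12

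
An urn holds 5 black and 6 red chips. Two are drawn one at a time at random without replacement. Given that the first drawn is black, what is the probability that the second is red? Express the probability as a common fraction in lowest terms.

3/5

After removing one black, 10 remain: 4 black and 6 red.
So the probability the next is red is 6/10 = 3/5.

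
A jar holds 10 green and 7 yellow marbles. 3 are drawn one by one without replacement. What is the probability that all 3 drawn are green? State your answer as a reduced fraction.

Multiply the conditional probabilities at each draw: 10/17 · 9/16 · 8/15 = 720/4080 = 3/17.

3/17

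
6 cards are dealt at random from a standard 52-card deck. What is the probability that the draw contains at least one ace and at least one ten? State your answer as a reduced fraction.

There are C(52,6) = 20358520 possible draws.
By inclusion-exclusion on the complements, draws missing all aces or all tens: C(48,6) + C(48,6) − C(44,6) = 12271512 + 12271512 − 7059052 = 17483972.
So draws with at least one of each: 20358520 − 17483972 = 2874548, probability 2874548/20358520 = 718637/5089630.

718637/5089630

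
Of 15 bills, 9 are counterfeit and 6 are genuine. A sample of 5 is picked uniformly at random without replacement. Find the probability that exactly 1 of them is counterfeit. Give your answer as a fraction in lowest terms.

45/1001

There are C(15,5) = 3003 ways to choose 5 from 15.
Selections with exactly 1 counterfeit: choose 1 of the 9 counterfeit and 4 of the 6 genuine, C(9,1)·C(6,4) = 9·15 = 135.
Probability = 135/3003 = 45/1001.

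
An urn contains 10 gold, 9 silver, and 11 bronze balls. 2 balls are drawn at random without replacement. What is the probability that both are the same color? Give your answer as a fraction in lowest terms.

136/435

There are C(30,2) = 435 ways to draw 2 balls.
All same color: C(10,2) + C(9,2) + C(11,2) = 45 + 36 + 55 = 136.
Probability = 136/435.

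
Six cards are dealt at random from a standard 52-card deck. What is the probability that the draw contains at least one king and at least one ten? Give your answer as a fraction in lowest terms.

There are C(52,6) = 20358520 possible draws.
By inclusion-exclusion on the complements, draws missing all kings or all tens: C(48,6) + C(48,6) − C(44,6) = 12271512 + 12271512 − 7059052 = 17483972.
So draws with at least one of each: 20358520 − 17483972 = 2874548, probability 2874548/20358520 = 718637/5089630.

718637/5089630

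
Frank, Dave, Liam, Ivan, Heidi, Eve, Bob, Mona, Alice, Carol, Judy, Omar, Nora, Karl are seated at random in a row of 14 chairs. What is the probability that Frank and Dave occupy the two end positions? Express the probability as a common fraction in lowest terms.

1/91

There are 14! = 87178291200 arrangements.
Place Frank and Dave at the ends in 2 ways, arrange the remaining 12 in 12! = 479001600 ways: 2·479001600 = 958003200.
Probability = 958003200/87178291200 = 1/91.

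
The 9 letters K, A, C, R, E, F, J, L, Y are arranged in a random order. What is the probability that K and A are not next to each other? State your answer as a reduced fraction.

There are 9! = 362880 arrangements.
Arrangements with K and A adjacent: 2·8! = 80640.
So not adjacent: 362880 − 80640 = 282240, probability 282240/362880 = 7/9.

7/9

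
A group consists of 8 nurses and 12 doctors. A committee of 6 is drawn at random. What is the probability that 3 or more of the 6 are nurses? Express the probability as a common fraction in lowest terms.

Total selections: C(20,6) = 38760.
Count the complement (fewer than 3 nurses): C(8,0)·C(12,6) + C(8,1)·C(12,5) + C(8,2)·C(12,4) = 924 + 6336 + 13860 = 21120.
Probability = 1 − 21120/38760 = 17640/38760 = 147/323.

147/323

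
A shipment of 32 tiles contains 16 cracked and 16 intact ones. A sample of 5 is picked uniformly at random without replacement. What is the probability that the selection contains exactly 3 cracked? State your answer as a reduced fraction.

There are C(32,5) = 201376 ways to choose 5 from 32.
Selections with exactly 3 cracked: choose 3 of the 16 cracked and 2 of the 16 intact, C(16,3)·C(16,2) = 560·120 = 67200.
Probability = 67200/201376 = 300/899.

300/899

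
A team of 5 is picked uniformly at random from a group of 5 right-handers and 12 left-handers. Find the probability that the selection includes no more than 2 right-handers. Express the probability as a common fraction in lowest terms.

There are C(17,5) = 6188 ways to choose the 5.
Favorable selections (no more than 2 right-handers): C(5,0)·C(12,5) + C(5,1)·C(12,4) + C(5,2)·C(12,3) = 792 + 2475 + 2200 = 5467.
Probability = 5467/6188 = 781/884.

781/884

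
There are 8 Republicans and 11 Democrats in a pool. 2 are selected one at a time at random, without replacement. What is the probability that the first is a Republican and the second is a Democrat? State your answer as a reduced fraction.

Multiply the conditional probabilities at each draw: 8/19 · 11/18 = 88/342 = 44/171.

44/171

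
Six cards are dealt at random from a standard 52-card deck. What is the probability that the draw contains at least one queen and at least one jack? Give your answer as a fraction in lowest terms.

718637/5089630

There are C(52,6) = 20358520 possible draws.
By inclusion-exclusion on the complements, draws missing all queens or all jacks: C(48,6) + C(48,6) − C(44,6) = 12271512 + 12271512 − 7059052 = 17483972.
So draws with at least one of each: 20358520 − 17483972 = 2874548, probability 2874548/20358520 = 718637/5089630.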